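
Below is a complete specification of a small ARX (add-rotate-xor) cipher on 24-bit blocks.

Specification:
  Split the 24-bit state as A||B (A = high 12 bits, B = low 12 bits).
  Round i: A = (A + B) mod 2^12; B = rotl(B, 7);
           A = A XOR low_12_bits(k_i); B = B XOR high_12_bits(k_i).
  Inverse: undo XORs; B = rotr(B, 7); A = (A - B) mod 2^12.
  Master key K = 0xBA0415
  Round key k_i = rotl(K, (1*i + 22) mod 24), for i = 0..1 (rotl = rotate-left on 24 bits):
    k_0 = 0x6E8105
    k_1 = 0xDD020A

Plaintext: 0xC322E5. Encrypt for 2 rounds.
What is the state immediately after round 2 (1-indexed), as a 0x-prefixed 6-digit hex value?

0x09B273

s_0 = plaintext = 0xC322E5
s_1 = Round(s_0, k_0) = 0xE1247F
s_2 = Round(s_1, k_1) = 0x09B273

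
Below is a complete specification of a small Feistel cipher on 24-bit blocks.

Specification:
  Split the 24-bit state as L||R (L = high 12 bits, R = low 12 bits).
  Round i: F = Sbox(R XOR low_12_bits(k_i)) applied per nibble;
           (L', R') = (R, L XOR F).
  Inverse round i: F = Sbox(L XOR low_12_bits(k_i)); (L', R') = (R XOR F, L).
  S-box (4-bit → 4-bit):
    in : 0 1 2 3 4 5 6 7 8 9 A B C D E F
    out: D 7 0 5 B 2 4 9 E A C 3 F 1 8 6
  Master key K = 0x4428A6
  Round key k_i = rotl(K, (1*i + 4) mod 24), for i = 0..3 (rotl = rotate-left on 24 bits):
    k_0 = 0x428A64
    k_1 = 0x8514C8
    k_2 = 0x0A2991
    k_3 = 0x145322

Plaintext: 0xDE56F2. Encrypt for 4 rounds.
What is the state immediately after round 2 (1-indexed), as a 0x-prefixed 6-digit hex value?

0x241218

s_0 = plaintext = 0xDE56F2
s_1 = Round(s_0, k_0) = 0x6F2241
s_2 = Round(s_1, k_1) = 0x241218
s_3 = Round(s_2, k_2) = 0x2181AB
s_4 = Round(s_3, k_3) = 0x1AB2F2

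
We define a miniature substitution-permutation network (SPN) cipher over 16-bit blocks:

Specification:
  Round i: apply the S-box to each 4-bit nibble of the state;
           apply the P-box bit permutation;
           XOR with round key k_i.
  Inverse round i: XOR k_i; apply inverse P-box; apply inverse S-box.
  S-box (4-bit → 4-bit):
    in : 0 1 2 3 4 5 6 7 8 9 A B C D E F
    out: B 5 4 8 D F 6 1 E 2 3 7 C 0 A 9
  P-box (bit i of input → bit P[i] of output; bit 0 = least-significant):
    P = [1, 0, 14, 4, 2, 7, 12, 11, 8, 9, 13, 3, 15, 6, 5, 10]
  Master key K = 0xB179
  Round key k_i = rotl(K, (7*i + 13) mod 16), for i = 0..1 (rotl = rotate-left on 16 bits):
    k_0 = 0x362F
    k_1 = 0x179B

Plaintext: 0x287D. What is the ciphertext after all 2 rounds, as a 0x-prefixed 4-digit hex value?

0xBE27

s_0 = plaintext = 0x287D
s_1 = Round(s_0, k_0) = 0x1403
s_2 = Round(s_1, k_1) = 0xBE27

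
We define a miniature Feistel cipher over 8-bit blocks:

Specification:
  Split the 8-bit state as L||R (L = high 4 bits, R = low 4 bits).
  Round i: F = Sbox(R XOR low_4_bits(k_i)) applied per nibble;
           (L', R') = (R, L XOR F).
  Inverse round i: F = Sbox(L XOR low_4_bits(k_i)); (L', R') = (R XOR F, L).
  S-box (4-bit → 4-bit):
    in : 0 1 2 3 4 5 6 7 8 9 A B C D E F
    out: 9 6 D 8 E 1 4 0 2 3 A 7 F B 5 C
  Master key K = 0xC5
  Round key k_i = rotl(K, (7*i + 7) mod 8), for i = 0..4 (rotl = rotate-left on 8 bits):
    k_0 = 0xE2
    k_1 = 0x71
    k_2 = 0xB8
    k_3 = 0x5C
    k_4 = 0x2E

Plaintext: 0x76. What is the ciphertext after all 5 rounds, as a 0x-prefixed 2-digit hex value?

0xEF

s_0 = plaintext = 0x76
s_1 = Round(s_0, k_0) = 0x69
s_2 = Round(s_1, k_1) = 0x94
s_3 = Round(s_2, k_2) = 0x46
s_4 = Round(s_3, k_3) = 0x6E
s_5 = Round(s_4, k_4) = 0xEF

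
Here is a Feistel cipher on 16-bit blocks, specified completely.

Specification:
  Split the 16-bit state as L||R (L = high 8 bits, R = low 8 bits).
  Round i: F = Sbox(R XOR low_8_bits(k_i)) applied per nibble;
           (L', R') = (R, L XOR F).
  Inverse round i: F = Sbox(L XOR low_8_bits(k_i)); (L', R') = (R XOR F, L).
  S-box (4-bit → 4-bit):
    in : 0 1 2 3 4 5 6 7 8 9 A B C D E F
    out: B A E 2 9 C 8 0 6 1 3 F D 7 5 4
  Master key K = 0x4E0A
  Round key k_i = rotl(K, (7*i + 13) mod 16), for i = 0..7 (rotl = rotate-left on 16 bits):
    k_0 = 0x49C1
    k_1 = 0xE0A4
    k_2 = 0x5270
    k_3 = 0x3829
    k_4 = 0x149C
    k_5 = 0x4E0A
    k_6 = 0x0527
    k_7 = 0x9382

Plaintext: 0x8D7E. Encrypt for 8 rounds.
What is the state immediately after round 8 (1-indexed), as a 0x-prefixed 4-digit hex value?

0x1129

s_0 = plaintext = 0x8D7E
s_1 = Round(s_0, k_0) = 0x7E79
s_2 = Round(s_1, k_1) = 0x7909
s_3 = Round(s_2, k_2) = 0x0978
s_4 = Round(s_3, k_3) = 0x78C3
s_5 = Round(s_4, k_4) = 0xC3BC
s_6 = Round(s_5, k_5) = 0xBC3B
s_7 = Round(s_6, k_6) = 0x3B11
s_8 = Round(s_7, k_7) = 0x1129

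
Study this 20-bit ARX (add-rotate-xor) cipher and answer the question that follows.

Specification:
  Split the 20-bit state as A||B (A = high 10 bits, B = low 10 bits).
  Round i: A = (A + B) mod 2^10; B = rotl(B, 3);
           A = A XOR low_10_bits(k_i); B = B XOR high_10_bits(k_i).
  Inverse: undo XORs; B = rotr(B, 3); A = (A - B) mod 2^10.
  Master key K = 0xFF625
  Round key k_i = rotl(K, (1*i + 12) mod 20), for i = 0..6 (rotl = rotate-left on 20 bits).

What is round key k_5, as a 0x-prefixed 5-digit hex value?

0xBFEC4

K = 0xFF625
k_0 = rotl(K, (1*0+12) mod 20) = rotl(K, 12) = 0x25FF6
k_1 = rotl(K, (1*1+12) mod 20) = rotl(K, 13) = 0x4BFEC
k_2 = rotl(K, (1*2+12) mod 20) = rotl(K, 14) = 0x97FD8
k_3 = rotl(K, (1*3+12) mod 20) = rotl(K, 15) = 0x2FFB1
k_4 = rotl(K, (1*4+12) mod 20) = rotl(K, 16) = 0x5FF62
k_5 = rotl(K, (1*5+12) mod 20) = rotl(K, 17) = 0xBFEC4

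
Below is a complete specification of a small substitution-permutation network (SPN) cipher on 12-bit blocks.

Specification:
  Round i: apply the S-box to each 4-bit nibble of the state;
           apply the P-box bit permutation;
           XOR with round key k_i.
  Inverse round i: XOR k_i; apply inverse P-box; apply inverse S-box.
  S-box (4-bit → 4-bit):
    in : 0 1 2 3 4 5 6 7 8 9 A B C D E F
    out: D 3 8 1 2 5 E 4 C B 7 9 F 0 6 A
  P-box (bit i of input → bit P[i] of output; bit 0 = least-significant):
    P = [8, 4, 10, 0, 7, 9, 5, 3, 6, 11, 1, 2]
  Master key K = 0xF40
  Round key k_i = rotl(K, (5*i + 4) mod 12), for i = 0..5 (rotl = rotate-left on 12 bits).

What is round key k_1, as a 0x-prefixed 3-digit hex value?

K = 0xF40
k_0 = rotl(K, (5*0+4) mod 12) = rotl(K, 4) = 0x40F
k_1 = rotl(K, (5*1+4) mod 12) = rotl(K, 9) = 0x1E8

0x1E8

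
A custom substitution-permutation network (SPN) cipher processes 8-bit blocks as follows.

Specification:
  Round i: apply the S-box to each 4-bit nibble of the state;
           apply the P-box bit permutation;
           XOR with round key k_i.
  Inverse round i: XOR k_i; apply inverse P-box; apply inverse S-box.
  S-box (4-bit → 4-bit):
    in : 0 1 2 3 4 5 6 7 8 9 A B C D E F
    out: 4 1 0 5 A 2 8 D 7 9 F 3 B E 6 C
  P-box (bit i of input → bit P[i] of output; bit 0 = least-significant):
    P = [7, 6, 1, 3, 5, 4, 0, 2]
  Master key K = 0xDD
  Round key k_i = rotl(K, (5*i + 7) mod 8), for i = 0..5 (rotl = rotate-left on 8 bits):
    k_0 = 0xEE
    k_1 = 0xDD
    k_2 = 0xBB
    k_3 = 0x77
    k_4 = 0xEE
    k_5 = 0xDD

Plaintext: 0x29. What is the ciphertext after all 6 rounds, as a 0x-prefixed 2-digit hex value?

s_0 = plaintext = 0x29
s_1 = Round(s_0, k_0) = 0x66
s_2 = Round(s_1, k_1) = 0xD1
s_3 = Round(s_2, k_2) = 0x2E
s_4 = Round(s_3, k_3) = 0x35
s_5 = Round(s_4, k_4) = 0x8F
s_6 = Round(s_5, k_5) = 0xE6

0xE6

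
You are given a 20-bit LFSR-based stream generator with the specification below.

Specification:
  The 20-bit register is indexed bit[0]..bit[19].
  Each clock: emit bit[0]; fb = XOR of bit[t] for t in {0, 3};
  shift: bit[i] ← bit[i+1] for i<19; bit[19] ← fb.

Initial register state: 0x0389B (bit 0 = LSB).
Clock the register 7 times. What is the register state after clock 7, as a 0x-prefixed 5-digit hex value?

0x10071

reg_0 = 0x0389B
clock 1: out=1, reg = 0x01C4D
clock 2: out=1, reg = 0x00E26
clock 3: out=0, reg = 0x00713
clock 4: out=1, reg = 0x80389
clock 5: out=1, reg = 0x401C4
clock 6: out=0, reg = 0x200E2
clock 7: out=0, reg = 0x10071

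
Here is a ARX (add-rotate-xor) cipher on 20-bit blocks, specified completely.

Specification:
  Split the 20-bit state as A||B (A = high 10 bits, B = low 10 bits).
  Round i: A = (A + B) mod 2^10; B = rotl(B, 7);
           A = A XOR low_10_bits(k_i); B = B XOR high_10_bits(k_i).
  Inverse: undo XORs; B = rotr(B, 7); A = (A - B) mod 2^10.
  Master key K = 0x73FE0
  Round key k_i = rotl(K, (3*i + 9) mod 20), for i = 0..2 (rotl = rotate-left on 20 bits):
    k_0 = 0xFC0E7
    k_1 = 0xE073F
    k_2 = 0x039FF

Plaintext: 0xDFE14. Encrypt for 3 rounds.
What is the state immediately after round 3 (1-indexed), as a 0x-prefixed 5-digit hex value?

s_0 = plaintext = 0xDFE14
s_1 = Round(s_0, k_0) = 0x5D1B2
s_2 = Round(s_1, k_1) = 0x066B7
s_3 = Round(s_2, k_2) = 0xCBFD8

0xCBFD8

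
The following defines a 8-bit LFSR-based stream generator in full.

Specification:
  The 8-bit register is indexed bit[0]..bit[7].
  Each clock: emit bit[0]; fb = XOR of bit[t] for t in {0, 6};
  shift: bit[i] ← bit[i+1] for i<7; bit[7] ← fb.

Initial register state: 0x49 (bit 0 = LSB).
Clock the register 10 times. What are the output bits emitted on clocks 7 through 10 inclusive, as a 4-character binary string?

1000

reg_0 = 0x49
clock 1: out=1, reg = 0x24
clock 2: out=0, reg = 0x12
clock 3: out=0, reg = 0x09
clock 4: out=1, reg = 0x84
clock 5: out=0, reg = 0x42
clock 6: out=0, reg = 0xA1
clock 7: out=1, reg = 0xD0
clock 8: out=0, reg = 0xE8
clock 9: out=0, reg = 0xF4
clock 10: out=0, reg = 0xFA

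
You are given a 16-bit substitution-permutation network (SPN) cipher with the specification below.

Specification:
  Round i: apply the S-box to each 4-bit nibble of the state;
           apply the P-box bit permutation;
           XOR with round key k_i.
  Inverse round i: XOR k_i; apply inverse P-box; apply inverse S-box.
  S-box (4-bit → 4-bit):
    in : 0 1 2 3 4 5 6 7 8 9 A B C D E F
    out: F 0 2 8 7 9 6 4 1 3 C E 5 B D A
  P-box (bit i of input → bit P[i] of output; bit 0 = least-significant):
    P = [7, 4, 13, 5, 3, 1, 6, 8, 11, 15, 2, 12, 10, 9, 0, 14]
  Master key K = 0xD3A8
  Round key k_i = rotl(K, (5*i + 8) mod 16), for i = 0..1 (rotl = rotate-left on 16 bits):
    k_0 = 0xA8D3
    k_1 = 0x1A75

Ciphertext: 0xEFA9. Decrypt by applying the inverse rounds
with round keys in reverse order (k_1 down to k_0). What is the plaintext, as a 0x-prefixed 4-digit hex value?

0xBBFB

s_0 = ciphertext = 0xEFA9
s_1 = InvRound(s_0, k_1) = 0x5BE4
s_2 = InvRound(s_1, k_0) = 0xBBFB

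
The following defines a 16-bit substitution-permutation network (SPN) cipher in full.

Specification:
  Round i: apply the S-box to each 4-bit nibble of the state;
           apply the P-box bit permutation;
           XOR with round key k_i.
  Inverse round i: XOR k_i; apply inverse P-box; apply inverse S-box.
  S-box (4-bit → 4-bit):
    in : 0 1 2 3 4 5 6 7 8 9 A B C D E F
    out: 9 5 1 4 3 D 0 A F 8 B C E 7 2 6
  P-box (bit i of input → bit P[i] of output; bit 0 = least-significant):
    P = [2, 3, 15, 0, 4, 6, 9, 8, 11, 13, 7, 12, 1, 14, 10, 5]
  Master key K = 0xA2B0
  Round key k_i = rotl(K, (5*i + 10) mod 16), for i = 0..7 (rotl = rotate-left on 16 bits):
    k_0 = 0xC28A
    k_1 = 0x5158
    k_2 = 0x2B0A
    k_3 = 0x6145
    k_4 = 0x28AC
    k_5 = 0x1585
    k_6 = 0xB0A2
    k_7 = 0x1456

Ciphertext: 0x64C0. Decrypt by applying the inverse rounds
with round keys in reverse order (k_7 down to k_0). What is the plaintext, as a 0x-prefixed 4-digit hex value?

0x8BC1

s_0 = ciphertext = 0x64C0
s_1 = InvRound(s_0, k_7) = 0x4C22
s_2 = InvRound(s_1, k_6) = 0xF863
s_3 = InvRound(s_2, k_5) = 0x8D71
s_4 = InvRound(s_3, k_4) = 0x3FA8
s_5 = InvRound(s_4, k_3) = 0xC5FA
s_6 = InvRound(s_5, k_2) = 0xCDD3
s_7 = InvRound(s_6, k_1) = 0x156C
s_8 = InvRound(s_7, k_0) = 0x8BC1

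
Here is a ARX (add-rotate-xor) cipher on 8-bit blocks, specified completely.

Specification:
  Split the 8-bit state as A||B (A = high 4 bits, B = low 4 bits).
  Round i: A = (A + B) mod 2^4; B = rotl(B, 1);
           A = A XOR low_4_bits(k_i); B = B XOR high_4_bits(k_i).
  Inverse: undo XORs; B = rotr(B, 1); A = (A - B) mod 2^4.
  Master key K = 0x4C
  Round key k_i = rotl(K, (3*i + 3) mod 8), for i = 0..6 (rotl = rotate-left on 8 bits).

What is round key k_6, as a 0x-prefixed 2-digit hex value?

0x89

K = 0x4C
k_0 = rotl(K, (3*0+3) mod 8) = rotl(K, 3) = 0x62
k_1 = rotl(K, (3*1+3) mod 8) = rotl(K, 6) = 0x13
k_2 = rotl(K, (3*2+3) mod 8) = rotl(K, 1) = 0x98
k_3 = rotl(K, (3*3+3) mod 8) = rotl(K, 4) = 0xC4
k_4 = rotl(K, (3*4+3) mod 8) = rotl(K, 7) = 0x26
k_5 = rotl(K, (3*5+3) mod 8) = rotl(K, 2) = 0x31
k_6 = rotl(K, (3*6+3) mod 8) = rotl(K, 5) = 0x89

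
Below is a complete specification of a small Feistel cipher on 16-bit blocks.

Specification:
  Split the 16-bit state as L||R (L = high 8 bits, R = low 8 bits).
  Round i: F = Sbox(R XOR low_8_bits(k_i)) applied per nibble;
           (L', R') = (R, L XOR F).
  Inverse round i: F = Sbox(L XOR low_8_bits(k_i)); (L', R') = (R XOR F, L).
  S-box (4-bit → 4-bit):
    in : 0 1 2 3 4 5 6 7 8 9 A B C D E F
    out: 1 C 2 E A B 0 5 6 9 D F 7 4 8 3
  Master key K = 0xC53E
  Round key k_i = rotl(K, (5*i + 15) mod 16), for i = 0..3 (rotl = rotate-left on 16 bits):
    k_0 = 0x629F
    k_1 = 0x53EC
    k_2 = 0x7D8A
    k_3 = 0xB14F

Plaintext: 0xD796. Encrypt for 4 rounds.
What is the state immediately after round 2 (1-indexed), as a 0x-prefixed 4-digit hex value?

s_0 = plaintext = 0xD796
s_1 = Round(s_0, k_0) = 0x96CE
s_2 = Round(s_1, k_1) = 0xCEB4
s_3 = Round(s_2, k_2) = 0xB426
s_4 = Round(s_3, k_3) = 0x26BD

0xCEB4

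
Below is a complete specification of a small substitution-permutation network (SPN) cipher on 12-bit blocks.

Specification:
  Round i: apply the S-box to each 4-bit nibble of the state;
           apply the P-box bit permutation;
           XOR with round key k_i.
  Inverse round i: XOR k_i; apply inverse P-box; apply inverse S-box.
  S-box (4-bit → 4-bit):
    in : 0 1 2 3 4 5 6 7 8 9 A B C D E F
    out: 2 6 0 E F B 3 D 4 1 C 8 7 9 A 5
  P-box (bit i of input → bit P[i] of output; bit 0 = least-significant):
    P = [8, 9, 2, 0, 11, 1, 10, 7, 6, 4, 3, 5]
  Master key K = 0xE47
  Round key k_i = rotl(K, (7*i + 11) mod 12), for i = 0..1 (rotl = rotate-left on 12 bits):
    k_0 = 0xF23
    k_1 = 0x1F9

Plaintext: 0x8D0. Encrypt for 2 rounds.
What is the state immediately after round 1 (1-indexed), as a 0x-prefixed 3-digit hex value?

0x5AB

s_0 = plaintext = 0x8D0
s_1 = Round(s_0, k_0) = 0x5AB
s_2 = Round(s_1, k_1) = 0x508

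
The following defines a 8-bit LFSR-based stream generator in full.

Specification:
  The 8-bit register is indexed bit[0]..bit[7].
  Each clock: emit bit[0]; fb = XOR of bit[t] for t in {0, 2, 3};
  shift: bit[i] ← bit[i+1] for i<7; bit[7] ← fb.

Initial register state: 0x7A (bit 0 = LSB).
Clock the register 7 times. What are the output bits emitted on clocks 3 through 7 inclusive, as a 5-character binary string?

01111

reg_0 = 0x7A
clock 1: out=0, reg = 0xBD
clock 2: out=1, reg = 0xDE
clock 3: out=0, reg = 0x6F
clock 4: out=1, reg = 0xB7
clock 5: out=1, reg = 0x5B
clock 6: out=1, reg = 0x2D
clock 7: out=1, reg = 0x96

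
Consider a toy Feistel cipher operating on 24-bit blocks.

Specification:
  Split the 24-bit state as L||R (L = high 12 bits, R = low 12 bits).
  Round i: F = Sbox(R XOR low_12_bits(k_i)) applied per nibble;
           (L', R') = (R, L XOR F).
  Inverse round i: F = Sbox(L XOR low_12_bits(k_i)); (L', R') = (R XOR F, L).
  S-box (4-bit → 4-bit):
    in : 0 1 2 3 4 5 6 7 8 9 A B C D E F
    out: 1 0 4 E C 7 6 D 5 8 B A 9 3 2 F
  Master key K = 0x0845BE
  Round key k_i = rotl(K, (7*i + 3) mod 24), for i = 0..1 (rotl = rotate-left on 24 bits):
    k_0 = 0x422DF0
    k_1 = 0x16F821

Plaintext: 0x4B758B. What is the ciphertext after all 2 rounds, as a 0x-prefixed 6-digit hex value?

s_0 = plaintext = 0x4B758B
s_1 = Round(s_0, k_0) = 0x58B16D
s_2 = Round(s_1, k_1) = 0x16DD42

0x16DD42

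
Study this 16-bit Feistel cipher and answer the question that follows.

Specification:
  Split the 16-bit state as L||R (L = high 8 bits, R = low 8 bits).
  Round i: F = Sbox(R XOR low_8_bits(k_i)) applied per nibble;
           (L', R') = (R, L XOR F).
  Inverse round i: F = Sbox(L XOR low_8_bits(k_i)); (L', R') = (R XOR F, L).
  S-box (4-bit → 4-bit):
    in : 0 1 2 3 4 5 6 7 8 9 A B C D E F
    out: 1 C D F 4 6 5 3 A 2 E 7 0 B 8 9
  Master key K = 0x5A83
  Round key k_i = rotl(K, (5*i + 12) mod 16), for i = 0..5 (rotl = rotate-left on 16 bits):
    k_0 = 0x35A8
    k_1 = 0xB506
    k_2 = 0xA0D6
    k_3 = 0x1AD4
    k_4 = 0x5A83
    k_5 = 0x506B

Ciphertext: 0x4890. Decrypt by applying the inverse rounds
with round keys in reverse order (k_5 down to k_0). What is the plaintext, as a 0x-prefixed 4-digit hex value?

0xC99F

s_0 = ciphertext = 0x4890
s_1 = InvRound(s_0, k_5) = 0x4F48
s_2 = InvRound(s_1, k_4) = 0x484F
s_3 = InvRound(s_2, k_3) = 0x6F48
s_4 = InvRound(s_3, k_2) = 0x3A6F
s_5 = InvRound(s_4, k_1) = 0x9F3A
s_6 = InvRound(s_5, k_0) = 0xC99F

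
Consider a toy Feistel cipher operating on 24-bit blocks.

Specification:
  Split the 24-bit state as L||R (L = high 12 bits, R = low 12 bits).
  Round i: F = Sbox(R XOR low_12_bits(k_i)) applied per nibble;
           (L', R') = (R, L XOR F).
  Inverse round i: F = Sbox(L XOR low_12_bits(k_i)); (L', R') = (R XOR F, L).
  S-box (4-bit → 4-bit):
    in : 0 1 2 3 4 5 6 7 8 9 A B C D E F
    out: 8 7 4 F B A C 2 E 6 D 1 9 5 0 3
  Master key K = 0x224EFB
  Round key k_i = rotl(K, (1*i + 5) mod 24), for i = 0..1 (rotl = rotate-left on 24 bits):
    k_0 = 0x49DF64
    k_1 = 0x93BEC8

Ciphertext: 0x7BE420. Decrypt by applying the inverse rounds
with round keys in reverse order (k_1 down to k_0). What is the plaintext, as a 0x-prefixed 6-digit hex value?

0x27020C

s_0 = ciphertext = 0x7BE420
s_1 = InvRound(s_0, k_1) = 0x20C7BE
s_2 = InvRound(s_1, k_0) = 0x27020C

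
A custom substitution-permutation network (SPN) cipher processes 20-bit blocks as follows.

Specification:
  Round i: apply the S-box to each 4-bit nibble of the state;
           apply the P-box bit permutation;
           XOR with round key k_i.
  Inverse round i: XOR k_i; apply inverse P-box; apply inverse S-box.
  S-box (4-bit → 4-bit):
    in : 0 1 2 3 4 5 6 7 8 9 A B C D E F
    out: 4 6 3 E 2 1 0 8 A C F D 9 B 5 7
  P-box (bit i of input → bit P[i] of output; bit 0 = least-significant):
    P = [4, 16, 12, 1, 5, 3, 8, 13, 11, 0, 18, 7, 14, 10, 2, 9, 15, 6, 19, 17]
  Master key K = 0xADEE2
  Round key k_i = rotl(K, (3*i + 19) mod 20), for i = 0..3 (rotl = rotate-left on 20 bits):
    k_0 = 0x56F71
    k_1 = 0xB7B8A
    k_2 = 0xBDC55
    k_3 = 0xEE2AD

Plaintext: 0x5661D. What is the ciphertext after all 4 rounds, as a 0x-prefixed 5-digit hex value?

s_0 = plaintext = 0x5661D
s_1 = Round(s_0, k_0) = 0x4EE6B
s_2 = Round(s_1, k_1) = 0xF23DC
s_3 = Round(s_2, k_2) = 0x738AE
s_4 = Round(s_3, k_3) = 0xCD510

0xCD510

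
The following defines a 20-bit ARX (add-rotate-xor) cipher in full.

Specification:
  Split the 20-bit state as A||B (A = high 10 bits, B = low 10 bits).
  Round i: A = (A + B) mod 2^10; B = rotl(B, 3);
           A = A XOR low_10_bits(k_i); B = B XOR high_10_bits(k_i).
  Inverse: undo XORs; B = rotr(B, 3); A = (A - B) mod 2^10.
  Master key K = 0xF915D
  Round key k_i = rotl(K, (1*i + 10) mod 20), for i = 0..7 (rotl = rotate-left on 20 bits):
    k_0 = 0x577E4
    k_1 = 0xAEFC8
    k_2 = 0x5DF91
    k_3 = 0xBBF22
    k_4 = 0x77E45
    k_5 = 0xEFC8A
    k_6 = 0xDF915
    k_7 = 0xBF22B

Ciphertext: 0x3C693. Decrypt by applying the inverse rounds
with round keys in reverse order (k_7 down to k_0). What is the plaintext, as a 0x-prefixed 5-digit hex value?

0xE132C

s_0 = ciphertext = 0x3C693
s_1 = InvRound(s_0, k_7) = 0xD378D
s_2 = InvRound(s_1, k_6) = 0x2E99E
s_3 = InvRound(s_2, k_5) = 0xDB0C4
s_4 = InvRound(s_3, k_4) = 0xE19A3
s_5 = InvRound(s_4, k_3) = 0x8EE69
s_6 = InvRound(s_5, k_2) = 0x91F63
s_7 = InvRound(s_6, k_1) = 0x5503B
s_8 = InvRound(s_7, k_0) = 0xE132C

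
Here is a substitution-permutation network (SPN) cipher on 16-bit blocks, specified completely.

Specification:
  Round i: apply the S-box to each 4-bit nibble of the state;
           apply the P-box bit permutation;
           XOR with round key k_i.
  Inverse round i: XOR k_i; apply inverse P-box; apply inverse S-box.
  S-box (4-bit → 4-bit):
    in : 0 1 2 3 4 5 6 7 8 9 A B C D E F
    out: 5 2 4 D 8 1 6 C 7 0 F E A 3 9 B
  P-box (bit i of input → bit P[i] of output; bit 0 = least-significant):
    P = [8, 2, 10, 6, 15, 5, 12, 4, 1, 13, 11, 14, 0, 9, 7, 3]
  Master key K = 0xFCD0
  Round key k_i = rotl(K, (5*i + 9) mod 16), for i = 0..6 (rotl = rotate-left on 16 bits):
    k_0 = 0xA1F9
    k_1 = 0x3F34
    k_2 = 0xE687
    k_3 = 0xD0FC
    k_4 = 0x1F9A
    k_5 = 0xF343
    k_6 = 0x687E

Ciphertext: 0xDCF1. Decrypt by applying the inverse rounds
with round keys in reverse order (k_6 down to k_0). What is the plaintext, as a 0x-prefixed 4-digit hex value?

0x9B38

s_0 = ciphertext = 0xDCF1
s_1 = InvRound(s_0, k_6) = 0x3D06
s_2 = InvRound(s_1, k_5) = 0xD75B
s_3 = InvRound(s_2, k_4) = 0x0754
s_4 = InvRound(s_3, k_3) = 0xB480
s_5 = InvRound(s_4, k_2) = 0xDE21
s_6 = InvRound(s_5, k_1) = 0x5CED
s_7 = InvRound(s_6, k_0) = 0x9B38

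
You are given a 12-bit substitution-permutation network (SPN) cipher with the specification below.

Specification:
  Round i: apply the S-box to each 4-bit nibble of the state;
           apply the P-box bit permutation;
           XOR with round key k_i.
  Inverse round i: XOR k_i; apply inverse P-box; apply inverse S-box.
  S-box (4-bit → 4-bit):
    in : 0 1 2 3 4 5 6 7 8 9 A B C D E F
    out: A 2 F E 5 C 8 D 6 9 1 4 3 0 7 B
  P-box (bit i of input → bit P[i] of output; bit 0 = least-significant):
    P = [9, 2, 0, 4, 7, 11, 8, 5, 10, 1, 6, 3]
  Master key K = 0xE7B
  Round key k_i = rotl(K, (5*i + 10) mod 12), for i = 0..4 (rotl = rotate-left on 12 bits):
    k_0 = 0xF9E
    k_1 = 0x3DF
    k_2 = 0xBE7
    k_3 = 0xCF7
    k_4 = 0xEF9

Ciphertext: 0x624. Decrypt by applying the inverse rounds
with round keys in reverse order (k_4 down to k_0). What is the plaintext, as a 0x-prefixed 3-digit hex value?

0x6F8

s_0 = ciphertext = 0x624
s_1 = InvRound(s_0, k_4) = 0x5C3
s_2 = InvRound(s_1, k_3) = 0xD30
s_3 = InvRound(s_2, k_2) = 0xEA2
s_4 = InvRound(s_3, k_1) = 0x733
s_5 = InvRound(s_4, k_0) = 0x6F8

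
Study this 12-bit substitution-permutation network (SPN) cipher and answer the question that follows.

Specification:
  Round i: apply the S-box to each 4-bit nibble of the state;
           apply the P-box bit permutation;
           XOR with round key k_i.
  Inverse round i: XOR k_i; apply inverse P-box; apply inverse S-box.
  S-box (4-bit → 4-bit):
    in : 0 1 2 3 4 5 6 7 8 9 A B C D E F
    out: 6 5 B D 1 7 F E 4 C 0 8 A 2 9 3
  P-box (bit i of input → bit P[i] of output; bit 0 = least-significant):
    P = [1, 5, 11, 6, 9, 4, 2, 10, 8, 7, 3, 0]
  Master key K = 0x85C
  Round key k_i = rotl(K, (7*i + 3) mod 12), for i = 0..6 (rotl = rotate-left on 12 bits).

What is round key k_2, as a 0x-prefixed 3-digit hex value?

0xB90

K = 0x85C
k_0 = rotl(K, (7*0+3) mod 12) = rotl(K, 3) = 0x2E4
k_1 = rotl(K, (7*1+3) mod 12) = rotl(K, 10) = 0x217
k_2 = rotl(K, (7*2+3) mod 12) = rotl(K, 5) = 0xB90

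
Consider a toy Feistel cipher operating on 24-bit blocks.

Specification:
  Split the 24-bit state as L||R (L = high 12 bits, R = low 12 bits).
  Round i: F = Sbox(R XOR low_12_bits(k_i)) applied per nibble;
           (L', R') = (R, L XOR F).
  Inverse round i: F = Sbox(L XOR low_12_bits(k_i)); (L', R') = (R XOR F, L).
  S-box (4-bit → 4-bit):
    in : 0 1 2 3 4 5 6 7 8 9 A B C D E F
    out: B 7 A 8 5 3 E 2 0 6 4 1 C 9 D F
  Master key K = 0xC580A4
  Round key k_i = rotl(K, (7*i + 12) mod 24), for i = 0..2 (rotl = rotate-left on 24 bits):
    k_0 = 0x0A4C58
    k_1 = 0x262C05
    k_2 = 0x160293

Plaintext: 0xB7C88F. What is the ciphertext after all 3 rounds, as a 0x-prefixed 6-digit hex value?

s_0 = plaintext = 0xB7C88F
s_1 = Round(s_0, k_0) = 0x88FEEE
s_2 = Round(s_1, k_1) = 0xEEE25E
s_3 = Round(s_2, k_2) = 0x25E527

0x25E527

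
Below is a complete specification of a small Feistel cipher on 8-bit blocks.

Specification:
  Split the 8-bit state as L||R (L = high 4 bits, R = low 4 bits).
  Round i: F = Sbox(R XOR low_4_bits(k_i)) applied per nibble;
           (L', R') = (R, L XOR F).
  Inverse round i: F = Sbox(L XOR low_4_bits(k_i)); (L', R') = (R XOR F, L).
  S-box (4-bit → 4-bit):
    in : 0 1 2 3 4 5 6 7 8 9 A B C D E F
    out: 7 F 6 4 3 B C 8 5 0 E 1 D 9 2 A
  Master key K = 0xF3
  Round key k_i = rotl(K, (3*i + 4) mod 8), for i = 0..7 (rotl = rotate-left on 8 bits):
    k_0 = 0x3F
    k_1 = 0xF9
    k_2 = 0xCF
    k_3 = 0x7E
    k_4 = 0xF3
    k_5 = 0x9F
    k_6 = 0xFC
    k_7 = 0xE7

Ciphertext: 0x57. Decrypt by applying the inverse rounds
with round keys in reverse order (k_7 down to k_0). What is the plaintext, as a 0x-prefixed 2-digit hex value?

s_0 = ciphertext = 0x57
s_1 = InvRound(s_0, k_7) = 0x15
s_2 = InvRound(s_1, k_6) = 0xC1
s_3 = InvRound(s_2, k_5) = 0x5C
s_4 = InvRound(s_3, k_4) = 0x05
s_5 = InvRound(s_4, k_3) = 0x70
s_6 = InvRound(s_5, k_2) = 0x57
s_7 = InvRound(s_6, k_1) = 0xA5
s_8 = InvRound(s_7, k_0) = 0xEA

0xEA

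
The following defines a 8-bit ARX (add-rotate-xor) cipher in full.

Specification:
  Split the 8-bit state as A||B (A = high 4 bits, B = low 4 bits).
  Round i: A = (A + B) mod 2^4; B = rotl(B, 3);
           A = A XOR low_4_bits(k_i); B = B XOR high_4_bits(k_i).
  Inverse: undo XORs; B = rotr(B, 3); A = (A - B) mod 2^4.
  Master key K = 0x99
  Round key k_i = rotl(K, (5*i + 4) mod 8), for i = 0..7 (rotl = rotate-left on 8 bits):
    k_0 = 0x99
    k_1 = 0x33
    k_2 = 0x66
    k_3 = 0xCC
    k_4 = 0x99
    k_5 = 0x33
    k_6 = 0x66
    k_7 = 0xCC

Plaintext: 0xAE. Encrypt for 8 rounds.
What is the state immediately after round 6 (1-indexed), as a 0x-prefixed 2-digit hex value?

0x84

s_0 = plaintext = 0xAE
s_1 = Round(s_0, k_0) = 0x1E
s_2 = Round(s_1, k_1) = 0xC4
s_3 = Round(s_2, k_2) = 0x64
s_4 = Round(s_3, k_3) = 0x6E
s_5 = Round(s_4, k_4) = 0xDE
s_6 = Round(s_5, k_5) = 0x84
s_7 = Round(s_6, k_6) = 0xA4
s_8 = Round(s_7, k_7) = 0x2E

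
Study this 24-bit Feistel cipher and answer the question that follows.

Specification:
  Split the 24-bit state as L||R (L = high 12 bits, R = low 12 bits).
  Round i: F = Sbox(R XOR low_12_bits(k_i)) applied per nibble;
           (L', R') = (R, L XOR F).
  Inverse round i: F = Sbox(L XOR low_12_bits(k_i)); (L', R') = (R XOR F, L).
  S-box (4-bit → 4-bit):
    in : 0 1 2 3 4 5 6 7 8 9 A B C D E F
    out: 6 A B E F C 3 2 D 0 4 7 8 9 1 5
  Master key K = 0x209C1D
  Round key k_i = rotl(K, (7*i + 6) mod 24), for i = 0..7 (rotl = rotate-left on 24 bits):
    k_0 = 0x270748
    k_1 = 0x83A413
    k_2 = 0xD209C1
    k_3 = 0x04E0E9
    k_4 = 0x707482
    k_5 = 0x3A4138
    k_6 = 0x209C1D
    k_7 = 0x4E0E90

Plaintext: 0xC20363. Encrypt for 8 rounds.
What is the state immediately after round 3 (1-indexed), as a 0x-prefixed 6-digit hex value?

0x1BCEBE

s_0 = plaintext = 0xC20363
s_1 = Round(s_0, k_0) = 0x363397
s_2 = Round(s_1, k_1) = 0x3971BC
s_3 = Round(s_2, k_2) = 0x1BCEBE
s_4 = Round(s_3, k_3) = 0xEBE07E
s_5 = Round(s_4, k_4) = 0x07E1E6
s_6 = Round(s_5, k_5) = 0x1E66EF
s_7 = Round(s_6, k_6) = 0x6EF5BD
s_8 = Round(s_7, k_7) = 0x5BD156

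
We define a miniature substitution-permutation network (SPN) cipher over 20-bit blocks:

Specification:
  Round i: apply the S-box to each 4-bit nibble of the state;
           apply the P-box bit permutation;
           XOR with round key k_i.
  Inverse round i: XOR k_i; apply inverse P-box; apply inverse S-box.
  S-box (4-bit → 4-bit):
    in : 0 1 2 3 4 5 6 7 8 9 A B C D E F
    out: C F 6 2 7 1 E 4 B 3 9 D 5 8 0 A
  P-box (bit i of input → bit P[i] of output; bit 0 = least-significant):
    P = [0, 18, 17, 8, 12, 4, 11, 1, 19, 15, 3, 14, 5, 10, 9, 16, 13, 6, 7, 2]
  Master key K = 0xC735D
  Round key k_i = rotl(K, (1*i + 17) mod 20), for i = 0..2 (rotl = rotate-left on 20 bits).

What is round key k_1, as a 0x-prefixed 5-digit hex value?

K = 0xC735D
k_0 = rotl(K, (1*0+17) mod 20) = rotl(K, 17) = 0xB8E6B
k_1 = rotl(K, (1*1+17) mod 20) = rotl(K, 18) = 0x71CD7

0x71CD7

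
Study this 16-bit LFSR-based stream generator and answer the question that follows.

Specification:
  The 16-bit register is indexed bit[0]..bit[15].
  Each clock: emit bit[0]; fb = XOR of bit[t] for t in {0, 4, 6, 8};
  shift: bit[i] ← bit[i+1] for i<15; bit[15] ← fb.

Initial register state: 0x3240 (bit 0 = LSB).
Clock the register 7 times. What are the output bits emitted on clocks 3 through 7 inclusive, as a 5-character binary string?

00001

reg_0 = 0x3240
clock 1: out=0, reg = 0x9920
clock 2: out=0, reg = 0xCC90
clock 3: out=0, reg = 0xE648
clock 4: out=0, reg = 0xF324
clock 5: out=0, reg = 0xF992
clock 6: out=0, reg = 0x7CC9
clock 7: out=1, reg = 0x3E64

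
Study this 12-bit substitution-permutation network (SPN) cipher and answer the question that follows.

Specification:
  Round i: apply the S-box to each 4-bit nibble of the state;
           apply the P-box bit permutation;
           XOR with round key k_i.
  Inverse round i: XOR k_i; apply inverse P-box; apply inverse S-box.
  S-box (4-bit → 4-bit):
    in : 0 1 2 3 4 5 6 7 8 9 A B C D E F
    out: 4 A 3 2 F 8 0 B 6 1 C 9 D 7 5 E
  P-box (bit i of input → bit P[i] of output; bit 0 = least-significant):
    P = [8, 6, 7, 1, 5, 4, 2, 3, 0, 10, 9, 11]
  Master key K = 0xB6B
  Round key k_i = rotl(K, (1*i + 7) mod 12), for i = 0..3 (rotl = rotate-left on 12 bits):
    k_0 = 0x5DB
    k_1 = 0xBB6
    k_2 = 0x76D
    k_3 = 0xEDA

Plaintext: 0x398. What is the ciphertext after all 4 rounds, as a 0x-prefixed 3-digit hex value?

s_0 = plaintext = 0x398
s_1 = Round(s_0, k_0) = 0x13B
s_2 = Round(s_1, k_1) = 0x6A4
s_3 = Round(s_2, k_2) = 0x6A3
s_4 = Round(s_3, k_3) = 0xE96

0xE96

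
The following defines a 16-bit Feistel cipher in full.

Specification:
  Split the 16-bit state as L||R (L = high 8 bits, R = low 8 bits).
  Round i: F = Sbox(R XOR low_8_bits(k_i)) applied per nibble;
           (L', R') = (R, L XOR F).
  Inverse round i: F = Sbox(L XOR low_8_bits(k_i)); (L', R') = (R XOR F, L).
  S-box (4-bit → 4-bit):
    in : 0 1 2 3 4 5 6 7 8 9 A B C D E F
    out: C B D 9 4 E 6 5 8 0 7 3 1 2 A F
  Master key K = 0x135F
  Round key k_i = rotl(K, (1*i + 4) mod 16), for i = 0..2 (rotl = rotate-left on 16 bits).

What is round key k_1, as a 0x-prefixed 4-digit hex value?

0x6BE2

K = 0x135F
k_0 = rotl(K, (1*0+4) mod 16) = rotl(K, 4) = 0x35F1
k_1 = rotl(K, (1*1+4) mod 16) = rotl(K, 5) = 0x6BE2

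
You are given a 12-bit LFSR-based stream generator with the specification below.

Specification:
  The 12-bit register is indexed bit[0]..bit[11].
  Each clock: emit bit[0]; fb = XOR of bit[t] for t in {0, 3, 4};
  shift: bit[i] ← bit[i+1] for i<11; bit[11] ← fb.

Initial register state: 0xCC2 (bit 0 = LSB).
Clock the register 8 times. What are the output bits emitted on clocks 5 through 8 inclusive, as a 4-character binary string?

reg_0 = 0xCC2
clock 1: out=0, reg = 0x661
clock 2: out=1, reg = 0xB30
clock 3: out=0, reg = 0xD98
clock 4: out=0, reg = 0x6CC
clock 5: out=0, reg = 0xB66
clock 6: out=0, reg = 0x5B3
clock 7: out=1, reg = 0x2D9
clock 8: out=1, reg = 0x96C

0011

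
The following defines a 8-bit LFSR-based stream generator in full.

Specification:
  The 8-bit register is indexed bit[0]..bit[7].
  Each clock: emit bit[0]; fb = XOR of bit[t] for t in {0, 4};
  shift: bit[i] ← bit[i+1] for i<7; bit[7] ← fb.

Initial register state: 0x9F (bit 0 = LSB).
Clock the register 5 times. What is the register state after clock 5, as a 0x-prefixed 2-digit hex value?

0xB4

reg_0 = 0x9F
clock 1: out=1, reg = 0x4F
clock 2: out=1, reg = 0xA7
clock 3: out=1, reg = 0xD3
clock 4: out=1, reg = 0x69
clock 5: out=1, reg = 0xB4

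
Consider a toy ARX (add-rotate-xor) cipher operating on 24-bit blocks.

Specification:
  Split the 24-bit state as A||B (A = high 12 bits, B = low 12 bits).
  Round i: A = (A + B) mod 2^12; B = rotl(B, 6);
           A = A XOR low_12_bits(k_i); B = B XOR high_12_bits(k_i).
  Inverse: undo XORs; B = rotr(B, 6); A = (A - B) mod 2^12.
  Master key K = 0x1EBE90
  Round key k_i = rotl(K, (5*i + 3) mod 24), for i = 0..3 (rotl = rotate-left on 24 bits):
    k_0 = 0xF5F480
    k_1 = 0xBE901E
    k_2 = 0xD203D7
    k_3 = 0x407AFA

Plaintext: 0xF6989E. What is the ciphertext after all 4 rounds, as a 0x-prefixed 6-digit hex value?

s_0 = plaintext = 0xF6989E
s_1 = Round(s_0, k_0) = 0xC878FD
s_2 = Round(s_1, k_1) = 0x59A48A
s_3 = Round(s_2, k_2) = 0x9F3FB2
s_4 = Round(s_3, k_3) = 0x35F8B9

0x35F8B9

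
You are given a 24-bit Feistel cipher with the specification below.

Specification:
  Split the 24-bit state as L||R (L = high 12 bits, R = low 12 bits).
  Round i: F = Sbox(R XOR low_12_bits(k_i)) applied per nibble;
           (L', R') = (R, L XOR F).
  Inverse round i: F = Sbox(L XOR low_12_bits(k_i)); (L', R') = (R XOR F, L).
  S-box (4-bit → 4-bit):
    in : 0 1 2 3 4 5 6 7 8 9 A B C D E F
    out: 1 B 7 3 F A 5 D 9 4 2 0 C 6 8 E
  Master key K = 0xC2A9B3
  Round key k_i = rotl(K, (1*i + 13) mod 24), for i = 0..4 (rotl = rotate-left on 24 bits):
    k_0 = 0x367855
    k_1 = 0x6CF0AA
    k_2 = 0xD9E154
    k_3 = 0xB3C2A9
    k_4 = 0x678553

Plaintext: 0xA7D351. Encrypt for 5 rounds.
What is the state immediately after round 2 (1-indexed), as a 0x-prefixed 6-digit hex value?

s_0 = plaintext = 0xA7D351
s_1 = Round(s_0, k_0) = 0x351A62
s_2 = Round(s_1, k_1) = 0xA62198
s_3 = Round(s_2, k_2) = 0x198BAE
s_4 = Round(s_3, k_3) = 0xBAE585
s_5 = Round(s_4, k_4) = 0x585ACB

0xA62198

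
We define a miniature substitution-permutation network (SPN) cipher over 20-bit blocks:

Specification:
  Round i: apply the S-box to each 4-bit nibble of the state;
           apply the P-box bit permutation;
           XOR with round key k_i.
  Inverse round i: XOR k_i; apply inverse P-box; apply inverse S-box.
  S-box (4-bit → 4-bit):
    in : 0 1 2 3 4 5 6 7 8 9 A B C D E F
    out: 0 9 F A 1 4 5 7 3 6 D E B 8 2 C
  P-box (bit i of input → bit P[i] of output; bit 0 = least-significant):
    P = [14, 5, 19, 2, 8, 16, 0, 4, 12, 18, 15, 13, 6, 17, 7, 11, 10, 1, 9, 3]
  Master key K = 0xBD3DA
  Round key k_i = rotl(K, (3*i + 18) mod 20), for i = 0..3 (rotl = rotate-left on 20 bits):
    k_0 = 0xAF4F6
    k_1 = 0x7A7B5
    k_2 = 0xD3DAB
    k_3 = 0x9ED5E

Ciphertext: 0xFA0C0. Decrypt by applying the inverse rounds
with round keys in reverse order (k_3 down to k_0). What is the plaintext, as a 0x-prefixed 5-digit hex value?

0x60A90

s_0 = ciphertext = 0xFA0C0
s_1 = InvRound(s_0, k_3) = 0xCBE11
s_2 = InvRound(s_1, k_2) = 0xB55CE
s_3 = InvRound(s_2, k_1) = 0xB42F7
s_4 = InvRound(s_3, k_0) = 0x60A90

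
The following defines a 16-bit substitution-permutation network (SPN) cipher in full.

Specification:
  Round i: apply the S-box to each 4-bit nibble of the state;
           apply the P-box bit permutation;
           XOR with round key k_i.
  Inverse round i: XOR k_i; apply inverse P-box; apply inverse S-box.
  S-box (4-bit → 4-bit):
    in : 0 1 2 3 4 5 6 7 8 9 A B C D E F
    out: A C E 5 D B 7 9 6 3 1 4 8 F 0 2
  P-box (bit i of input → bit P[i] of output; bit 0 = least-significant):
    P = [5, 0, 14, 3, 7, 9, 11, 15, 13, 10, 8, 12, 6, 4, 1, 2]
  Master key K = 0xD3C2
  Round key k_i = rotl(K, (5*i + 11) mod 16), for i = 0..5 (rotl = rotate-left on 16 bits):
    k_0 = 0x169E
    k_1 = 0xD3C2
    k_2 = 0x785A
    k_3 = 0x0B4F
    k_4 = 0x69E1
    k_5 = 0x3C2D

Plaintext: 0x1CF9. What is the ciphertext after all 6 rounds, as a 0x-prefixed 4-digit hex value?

0x56BA

s_0 = plaintext = 0x1CF9
s_1 = Round(s_0, k_0) = 0x04B9
s_2 = Round(s_1, k_1) = 0xEAF7
s_3 = Round(s_2, k_2) = 0x5A72
s_4 = Round(s_3, k_3) = 0xEB92
s_5 = Round(s_4, k_4) = 0x2A68
s_6 = Round(s_5, k_5) = 0x56BA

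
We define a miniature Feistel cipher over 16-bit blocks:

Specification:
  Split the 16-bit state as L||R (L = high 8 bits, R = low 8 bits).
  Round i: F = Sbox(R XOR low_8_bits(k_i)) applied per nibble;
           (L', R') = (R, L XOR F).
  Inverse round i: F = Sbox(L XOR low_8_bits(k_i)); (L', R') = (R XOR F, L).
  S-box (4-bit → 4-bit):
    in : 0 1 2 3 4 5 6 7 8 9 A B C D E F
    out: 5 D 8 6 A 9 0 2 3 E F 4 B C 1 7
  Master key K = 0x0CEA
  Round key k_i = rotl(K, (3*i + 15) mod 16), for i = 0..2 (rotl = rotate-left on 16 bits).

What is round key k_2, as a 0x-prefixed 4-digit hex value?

K = 0x0CEA
k_0 = rotl(K, (3*0+15) mod 16) = rotl(K, 15) = 0x0675
k_1 = rotl(K, (3*1+15) mod 16) = rotl(K, 2) = 0x33A8
k_2 = rotl(K, (3*2+15) mod 16) = rotl(K, 5) = 0x9D41

0x9D41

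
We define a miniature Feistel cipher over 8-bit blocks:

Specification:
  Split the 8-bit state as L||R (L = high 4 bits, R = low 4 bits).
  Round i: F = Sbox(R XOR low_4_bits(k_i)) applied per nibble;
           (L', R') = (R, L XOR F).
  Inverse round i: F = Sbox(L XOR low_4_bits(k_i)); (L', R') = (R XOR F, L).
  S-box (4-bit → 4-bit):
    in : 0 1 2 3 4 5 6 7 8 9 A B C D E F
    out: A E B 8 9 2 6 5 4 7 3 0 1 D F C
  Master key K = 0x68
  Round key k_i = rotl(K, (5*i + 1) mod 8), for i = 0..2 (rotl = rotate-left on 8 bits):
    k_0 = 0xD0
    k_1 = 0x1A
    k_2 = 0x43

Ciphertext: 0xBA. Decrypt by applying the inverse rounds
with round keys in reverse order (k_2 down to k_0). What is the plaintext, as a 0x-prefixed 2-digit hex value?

s_0 = ciphertext = 0xBA
s_1 = InvRound(s_0, k_2) = 0xEB
s_2 = InvRound(s_1, k_1) = 0x2E
s_3 = InvRound(s_2, k_0) = 0x52

0x52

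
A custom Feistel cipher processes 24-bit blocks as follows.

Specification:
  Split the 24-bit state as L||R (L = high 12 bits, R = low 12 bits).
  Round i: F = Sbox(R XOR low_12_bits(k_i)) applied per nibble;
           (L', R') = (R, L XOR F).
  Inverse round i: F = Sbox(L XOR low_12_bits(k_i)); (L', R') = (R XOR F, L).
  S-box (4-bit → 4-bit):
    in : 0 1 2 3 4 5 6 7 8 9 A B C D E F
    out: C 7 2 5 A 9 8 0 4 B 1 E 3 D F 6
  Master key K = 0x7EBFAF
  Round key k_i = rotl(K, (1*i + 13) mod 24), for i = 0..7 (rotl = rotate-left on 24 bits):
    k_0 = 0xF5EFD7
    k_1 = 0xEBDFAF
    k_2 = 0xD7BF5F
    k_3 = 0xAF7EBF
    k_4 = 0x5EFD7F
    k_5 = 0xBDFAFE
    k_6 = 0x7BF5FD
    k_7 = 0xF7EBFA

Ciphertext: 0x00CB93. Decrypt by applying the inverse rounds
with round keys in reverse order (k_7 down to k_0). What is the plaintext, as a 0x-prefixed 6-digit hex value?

s_0 = ciphertext = 0x00CB93
s_1 = InvRound(s_0, k_7) = 0x5FB00C
s_2 = InvRound(s_1, k_6) = 0xCC45FB
s_3 = InvRound(s_2, k_5) = 0xDAACC4
s_4 = InvRound(s_3, k_4) = 0x01DDAA
s_5 = InvRound(s_4, k_3) = 0x2B801D
s_6 = InvRound(s_5, k_2) = 0xDED2B8
s_7 = InvRound(s_6, k_1) = 0x01ADED
s_8 = InvRound(s_7, k_0) = 0xBD001A

0xBD001A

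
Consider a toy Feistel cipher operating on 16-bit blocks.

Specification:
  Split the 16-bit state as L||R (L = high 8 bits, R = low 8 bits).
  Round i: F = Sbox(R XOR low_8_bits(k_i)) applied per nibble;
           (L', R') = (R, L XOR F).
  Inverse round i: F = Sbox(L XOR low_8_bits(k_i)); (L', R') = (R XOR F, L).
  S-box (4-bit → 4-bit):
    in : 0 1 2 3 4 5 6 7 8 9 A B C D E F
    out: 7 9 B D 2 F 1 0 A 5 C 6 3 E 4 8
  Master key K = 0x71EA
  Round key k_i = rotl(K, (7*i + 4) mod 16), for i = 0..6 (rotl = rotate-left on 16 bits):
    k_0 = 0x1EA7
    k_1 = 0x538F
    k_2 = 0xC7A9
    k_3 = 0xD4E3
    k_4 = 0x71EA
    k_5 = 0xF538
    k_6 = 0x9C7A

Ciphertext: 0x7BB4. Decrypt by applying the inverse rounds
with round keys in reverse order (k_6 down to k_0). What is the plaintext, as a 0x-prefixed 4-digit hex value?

0xA0E0

s_0 = ciphertext = 0x7BB4
s_1 = InvRound(s_0, k_6) = 0xCD7B
s_2 = InvRound(s_1, k_5) = 0xF4CD
s_3 = InvRound(s_2, k_4) = 0x59F4
s_4 = InvRound(s_3, k_3) = 0x9859
s_5 = InvRound(s_4, k_2) = 0x8098
s_6 = InvRound(s_5, k_1) = 0xE080
s_7 = InvRound(s_6, k_0) = 0xA0E0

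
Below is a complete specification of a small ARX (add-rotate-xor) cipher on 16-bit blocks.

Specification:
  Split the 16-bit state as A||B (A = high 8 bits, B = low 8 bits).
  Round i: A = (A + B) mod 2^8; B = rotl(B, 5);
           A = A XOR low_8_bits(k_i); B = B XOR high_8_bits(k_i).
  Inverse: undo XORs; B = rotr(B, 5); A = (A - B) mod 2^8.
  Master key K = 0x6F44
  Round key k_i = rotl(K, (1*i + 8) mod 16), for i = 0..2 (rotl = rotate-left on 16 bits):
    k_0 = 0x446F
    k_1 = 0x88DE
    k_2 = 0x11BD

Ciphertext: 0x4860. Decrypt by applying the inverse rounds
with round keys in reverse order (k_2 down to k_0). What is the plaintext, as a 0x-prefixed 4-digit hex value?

0x11E2

s_0 = ciphertext = 0x4860
s_1 = InvRound(s_0, k_2) = 0x6A8B
s_2 = InvRound(s_1, k_1) = 0x9C18
s_3 = InvRound(s_2, k_0) = 0x11E2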